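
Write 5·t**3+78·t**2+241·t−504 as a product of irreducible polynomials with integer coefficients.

(5·t−7)·(t+8)·(t+9)

Among the possible rational roots, t = −8 is a root, so (t+8) divides it; the quotient is 5·t**2+38·t−63.
The remaining quadratic factors as (t+9)(5·t−7).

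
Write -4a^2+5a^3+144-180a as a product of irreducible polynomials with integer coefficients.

(5a-4)(a+6)(a-6)

Testing divisors of the constant over divisors of the leading coefficient, a = 6 is a root, so (a-6) divides it; the quotient is 5a^2+26a-24.
The remaining quadratic factors as (a+6)(5a-4).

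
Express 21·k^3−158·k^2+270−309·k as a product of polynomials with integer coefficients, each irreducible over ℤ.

Among the possible rational roots, k = −15/7 is a root, so (7·k+15) divides it; the quotient is 3·k^2−29·k+18.
The remaining quadratic factors as (3·k−2)(k−9).

(3·k−2)·(7·k+15)·(k−9)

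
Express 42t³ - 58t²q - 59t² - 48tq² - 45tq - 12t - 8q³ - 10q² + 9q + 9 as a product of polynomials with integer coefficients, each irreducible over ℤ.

Group: 2t(21t² + 13tq + 2t + 2q² + q - 3) + (-4q - 3)(21t² + 13tq + 2t + 2q² + q - 3); both groups contain (21t² + 13tq + 2t + 2q² + q - 3), so (2t - 4q - 3) is a factor with cofactor 21t² + 13tq + 2t + 2q² + q - 3.
The cofactor groups again: 21t² + 13tq + 2t + 2q² + q - 3 = 7t(3t + q - 1) + (2q + 3)(3t + q - 1); both groups contain (3t + q - 1), giving (7t + 2q + 3)(3t + q - 1).

(2t - 4q - 3)(7t + 2q + 3)(3t + q - 1)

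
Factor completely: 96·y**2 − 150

Pull out the common factor 6; 16·y**2 − 25 is a difference of squares.

6·(4·y + 5)·(4·y − 5)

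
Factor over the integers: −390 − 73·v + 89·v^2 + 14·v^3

(2·v + 13)·(7·v − 15)·(v + 2)

Testing divisors of the constant over divisors of the leading coefficient, v = 15/7 is a root, giving the factor (7·v − 15) and quotient 2·v^2 + 17·v + 26.
The remaining quadratic factors as (2·v + 13)(v + 2).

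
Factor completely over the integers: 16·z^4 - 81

(2·z + 3)·(2·z - 3)·(4·z^2 + 9)

Difference of squares twice: with A = 2·z and B = 3, A⁴ − B⁴ = (A² − B²)(A² + B²), and A² − B² factors again.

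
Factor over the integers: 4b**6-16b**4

Every term has a factor of 4b**4; factoring it out leaves b**2-4.
Recognize a difference of squares with the parts b and 2.

4b**4(b+2)(b-2)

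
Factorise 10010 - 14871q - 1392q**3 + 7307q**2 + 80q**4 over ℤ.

(4q - 11)(4q - 13)(5q - 7)(q - 10)

Testing divisors of the constant over divisors of the leading coefficient, q = 11/4 is a root, giving the factor (4q - 11) and quotient 20q**3 - 293q**2 + 1021q - 910.
Then q = 7/5 is a root, giving the factor (5q - 7) and quotient 4q**2 - 53q + 130.
The remaining quadratic factors as (4q - 13)(q - 10).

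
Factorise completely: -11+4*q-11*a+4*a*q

(4*q-11)*(a+1)

Group as (4*a*q-11*a) + (4*q-11) = a*(4*q-11) + (4*q-11).
Both groups share the factor (4*q-11).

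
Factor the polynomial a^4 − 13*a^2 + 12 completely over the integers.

(a + 1)*(a − 1)*(a^2 − 12)

Substitute u = a^2 to get a quadratic in u, then factor.
a^2 − 1 is a difference of squares.
a^2 − 12 is irreducible over ℤ (12 is not a perfect square).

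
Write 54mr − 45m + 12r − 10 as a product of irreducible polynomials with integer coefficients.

Group as (54mr − 45m) + (12r − 10) = 9m(6r − 5) + 2(6r − 5).
Both groups share the factor (6r − 5).

(6r − 5)(9m + 2)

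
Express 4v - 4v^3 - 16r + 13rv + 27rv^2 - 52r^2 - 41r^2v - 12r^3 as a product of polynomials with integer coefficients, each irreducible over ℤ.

Group: 3r(-4r^2 - 15rv - 16r + 4v^2 + 4v) + (-v + 1)(-4r^2 - 15rv - 16r + 4v^2 + 4v); both groups contain (-4r^2 - 15rv - 16r + 4v^2 + 4v), so (3r - v + 1) is a factor with cofactor -4r^2 - 15rv - 16r + 4v^2 + 4v.
The cofactor groups again: -4r^2 - 15rv - 16r + 4v^2 + 4v = -r(4r - v) + (-4v - 4)(4r - v); both groups contain (4r - v), giving -(r + 4v + 4)(4r - v).

-(3r - v + 1)(4r - v)(r + 4v + 4)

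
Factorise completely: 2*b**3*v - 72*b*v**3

Factor out 2*b*v, leaving b**2 - 36*v**2, which is a difference of two squares.

2*b*v*(b + 6*v)*(b - 6*v)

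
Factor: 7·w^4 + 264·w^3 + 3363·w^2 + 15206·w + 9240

(7·w + 5)·(w + 11)·(w + 12)·(w + 14)

Trying the rational-root candidates, w = -11 is a root, so (w + 11) is a factor; dividing leaves 7·w^3 + 187·w^2 + 1306·w + 840.
Next, w = -14 is a root, giving the factor (w + 14) and quotient 7·w^2 + 89·w + 60.
The remaining quadratic factors as (7·w + 5)(w + 12).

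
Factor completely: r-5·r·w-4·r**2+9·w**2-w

-(4·r+9·w-1)·(r-w)

Group: -r·(4·r+9·w-1) + w·(4·r+9·w-1); both groups contain (4·r+9·w-1).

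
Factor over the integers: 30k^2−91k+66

Need a pair with product 30·66 = 1980 and sum −91: that's −36 and −55.
Split the middle term: 30k^2−36k − 55k+66 = 6k(5k−6) − 11(5k−6).

(5k−6)(6k−11)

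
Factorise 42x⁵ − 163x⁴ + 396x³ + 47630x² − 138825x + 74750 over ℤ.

(6x − 13)(7x − 5)(x + 10)(x² − 11x + 115)

Among the possible rational roots, x = 5/7 is a root, so (7x − 5) divides it; the quotient is 6x⁴ − 19x³ + 43x² + 6835x − 14950.
Continuing, x = −10 is a root, so (x + 10) divides it; the quotient is 6x³ − 79x² + 833x − 1495.
Next, x = 13/6 is a root, giving the factor (6x − 13) and quotient x² − 11x + 115.
The quadratic x² − 11x + 115 has discriminant −339 < 0 and is irreducible over ℤ.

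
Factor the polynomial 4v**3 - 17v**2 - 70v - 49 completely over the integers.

Testing divisors of the constant over divisors of the leading coefficient, v = -1 is a root, giving the factor (v + 1) and quotient 4v**2 - 21v - 49.
The remaining quadratic factors as (4v + 7)(v - 7).

(4v + 7)(v + 1)(v - 7)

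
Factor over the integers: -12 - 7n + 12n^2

(3n - 4)(4n + 3)

Need a pair with product 12·(-12) = -144 and sum -7: that's 9 and -16.
Split the middle term: 12n^2 + 9n - 16n - 12 = 3n(4n + 3) - 4(4n + 3).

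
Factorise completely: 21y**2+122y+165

(3y+11)(7y+15)

Need a pair with product 21·165 = 3465 and sum 122: that's 77 and 45.
Split the middle term: 21y**2+77y + 45y+165 = 7y(3y+11) + 15(3y+11).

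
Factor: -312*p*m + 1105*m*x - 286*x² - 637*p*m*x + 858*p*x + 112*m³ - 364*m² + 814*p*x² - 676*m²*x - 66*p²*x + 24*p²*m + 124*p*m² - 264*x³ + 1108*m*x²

(p + 4*m - 12*x - 13)*(4*m - 11*x)*(6*p + 7*m - 2*x)

Group: 4*m*(6*p² + 31*p*m - 74*p*x - 78*p + 28*m² - 92*m*x - 91*m + 24*x² + 26*x) - 11*x*(6*p² + 31*p*m - 74*p*x - 78*p + 28*m² - 92*m*x - 91*m + 24*x² + 26*x); both groups contain (6*p² + 31*p*m - 74*p*x - 78*p + 28*m² - 92*m*x - 91*m + 24*x² + 26*x), so (4*m - 11*x) is a factor with cofactor 6*p² + 31*p*m - 74*p*x - 78*p + 28*m² - 92*m*x - 91*m + 24*x² + 26*x.
The cofactor groups again: 6*p² + 31*p*m - 74*p*x - 78*p + 28*m² - 92*m*x - 91*m + 24*x² + 26*x = 6*p*(p + 4*m - 12*x - 13) + (7*m - 2*x)*(p + 4*m - 12*x - 13); both groups contain (p + 4*m - 12*x - 13), giving (6*p + 7*m - 2*x)*(p + 4*m - 12*x - 13).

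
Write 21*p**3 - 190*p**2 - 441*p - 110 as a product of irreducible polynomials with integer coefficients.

Trying the rational-root candidates, p = 11 is a root, so (p - 11) is a factor; dividing leaves 21*p**2 + 41*p + 10.
The remaining quadratic factors as (7*p + 2)(3*p + 5).

(3*p + 5)*(7*p + 2)*(p - 11)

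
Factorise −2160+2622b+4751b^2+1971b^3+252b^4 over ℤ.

Trying the rational-root candidates, b = −10/3 is a root, so (3b+10) divides it; the quotient is 84b^3+377b^2+327b−216.
Next, b = −8/3 is a root, so (3b+8) is a factor; dividing leaves 28b^2+51b−27.
The remaining quadratic factors as (7b−3)(4b+9).

(3b+10)(3b+8)(4b+9)(7b−3)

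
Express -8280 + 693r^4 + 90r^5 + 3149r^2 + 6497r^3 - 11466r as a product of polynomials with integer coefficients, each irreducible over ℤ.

(3r - 4)(5r + 6)(6r + 5)(r^2 + 7r + 69)

By the rational root theorem, r = 4/3 is a root, so (3r - 4) is a factor; dividing leaves 30r^4 + 271r^3 + 2527r^2 + 4419r + 2070.
Next, r = -6/5 is a root, so (5r + 6) divides it; the quotient is 6r^3 + 47r^2 + 449r + 345.
Then r = -5/6 is a root, so (6r + 5) divides it; the quotient is r^2 + 7r + 69.
The quadratic r^2 + 7r + 69 has discriminant -227 < 0 and is irreducible over ℤ.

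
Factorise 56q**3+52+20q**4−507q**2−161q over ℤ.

Among the possible rational roots, q = −13/2 is a root, so (2q+13) divides it; the quotient is 10q**3−37q**2−13q+4.
Then q = −1/2 is a root, so (2q+1) divides it; the quotient is 5q**2−21q+4.
The remaining quadratic factors as (q−4)(5q−1).

(2q+1)(2q+13)(5q−1)(q−4)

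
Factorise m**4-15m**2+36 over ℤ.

Substitute u = m**2 to get a quadratic in u, then factor.
m**2-12 is irreducible over ℤ (12 is not a perfect square).
m**2-3 is irreducible over ℤ (3 is not a perfect square).

(m**2-12)(m**2-3)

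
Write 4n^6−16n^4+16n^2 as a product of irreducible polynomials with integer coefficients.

4n^2(n^2−2)^2

Every term has a factor of 4n^2; factoring it out leaves n^4−4n^2+4.
Recognize a perfect-square trinomial with the parts n^2 and 2.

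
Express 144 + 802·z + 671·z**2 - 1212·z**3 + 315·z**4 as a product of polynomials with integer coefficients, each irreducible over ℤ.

Trying the rational-root candidates, z = -1/3 is a root, so (3·z + 1) is a factor; dividing leaves 105·z**3 - 439·z**2 + 370·z + 144.
Next, z = 8/3 is a root, so (3·z - 8) divides it; the quotient is 35·z**2 - 53·z - 18.
The remaining quadratic factors as (5·z - 9)(7·z + 2).

(3·z + 1)·(3·z - 8)·(5·z - 9)·(7·z + 2)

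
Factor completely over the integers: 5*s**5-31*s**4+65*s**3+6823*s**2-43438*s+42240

(5*s-6)*(s+11)*(s-5)*(s**2-11*s+128)

Among the possible rational roots, s = 5 is a root, giving the factor (s-5) and quotient 5*s**4-6*s**3+35*s**2+6998*s-8448.
Next, s = 6/5 is a root, so (5*s-6) divides it; the quotient is s**3+7*s+1408.
Continuing, s = -11 is a root, giving the factor (s+11) and quotient s**2-11*s+128.
The quadratic s**2-11*s+128 has discriminant -391 < 0 and is irreducible over ℤ.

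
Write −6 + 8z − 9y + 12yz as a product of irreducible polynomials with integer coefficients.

Group as (12yz − 9y) + (8z − 6) = 3y(4z − 3) + 2(4z − 3).
Both groups share the factor (4z − 3).

(3y + 2)(4z − 3)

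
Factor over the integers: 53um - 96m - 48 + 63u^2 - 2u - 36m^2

Group: 9u(7u + 9m + 6) + (-4m - 8)(7u + 9m + 6); both groups contain (7u + 9m + 6).

(9u - 4m - 8)(7u + 9m + 6)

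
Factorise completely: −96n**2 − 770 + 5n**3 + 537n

(5n − 11)(n − 10)(n − 7)

Among the possible rational roots, n = 10 is a root, giving the factor (n − 10) and quotient 5n**2 − 46n + 77.
The remaining quadratic factors as (5n − 11)(n − 7).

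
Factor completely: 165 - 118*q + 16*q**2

(2*q - 11)*(8*q - 15)

Need a pair with product 16·165 = 2640 and sum -118: that's -30 and -88.
Split the middle term: 16*q**2 - 30*q - 88*q + 165 = 2*q*(8*q - 15) - 11*(8*q - 15).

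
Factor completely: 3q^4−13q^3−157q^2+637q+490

(3q+2)(q+7)(q−5)(q−7)

Among the possible rational roots, q = −7 is a root, so (q+7) is a factor; dividing leaves 3q^3−34q^2+81q+70.
Then q = 7 is a root, giving the factor (q−7) and quotient 3q^2−13q−10.
The remaining quadratic factors as (3q+2)(q−5).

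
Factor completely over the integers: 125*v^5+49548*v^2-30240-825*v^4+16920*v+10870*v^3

Among the possible rational roots, v = -14/5 is a root, giving the factor (5*v+14) and quotient 25*v^4-235*v^3+2832*v^2+1980*v-2160.
Next, v = 3/5 is a root, so (5*v-3) divides it; the quotient is 5*v^3-44*v^2+540*v+720.
Next, v = -6/5 is a root, so (5*v+6) is a factor; dividing leaves v^2-10*v+120.
The quadratic v^2-10*v+120 has discriminant -380 < 0 and is irreducible over ℤ.

(5*v+14)*(5*v+6)*(5*v-3)*(v^2-10*v+120)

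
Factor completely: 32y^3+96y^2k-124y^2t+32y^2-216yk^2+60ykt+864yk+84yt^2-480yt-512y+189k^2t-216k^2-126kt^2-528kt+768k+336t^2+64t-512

(2y-3k+8)(8y-7t+8)(2y+9k-6t-8)

Group: 8y(4y^2+12yk-12yt-27k^2+18kt+96k-48t-64) + (-7t+8)(4y^2+12yk-12yt-27k^2+18kt+96k-48t-64); both groups contain (4y^2+12yk-12yt-27k^2+18kt+96k-48t-64), so (8y-7t+8) is a factor with cofactor 4y^2+12yk-12yt-27k^2+18kt+96k-48t-64.
The cofactor groups again: 4y^2+12yk-12yt-27k^2+18kt+96k-48t-64 = 2y(2y+9k-6t-8) + (-3k+8)(2y+9k-6t-8); both groups contain (2y+9k-6t-8), giving (2y-3k+8)(2y+9k-6t-8).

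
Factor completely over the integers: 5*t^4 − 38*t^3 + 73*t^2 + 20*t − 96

(5*t − 8)*(t + 1)*(t − 3)*(t − 4)

Among the possible rational roots, t = 4 is a root, so (t − 4) is a factor; dividing leaves 5*t^3 − 18*t^2 + t + 24.
Then t = 3 is a root, so (t − 3) is a factor; dividing leaves 5*t^2 − 3*t − 8.
The remaining quadratic factors as (t + 1)(5*t − 8).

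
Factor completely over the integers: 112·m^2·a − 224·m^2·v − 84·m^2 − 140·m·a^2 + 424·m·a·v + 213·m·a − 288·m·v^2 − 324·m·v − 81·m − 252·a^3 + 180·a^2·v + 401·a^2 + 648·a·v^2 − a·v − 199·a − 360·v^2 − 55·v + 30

(4·m − 9·a + 5)·(4·a − 8·v − 3)·(7·m + 7·a + 9·v − 2)

Group: 7·m·(16·m·a − 32·m·v − 12·m − 36·a^2 + 72·a·v + 47·a − 40·v − 15) + (7·a + 9·v − 2)·(16·m·a − 32·m·v − 12·m − 36·a^2 + 72·a·v + 47·a − 40·v − 15); both groups contain (16·m·a − 32·m·v − 12·m − 36·a^2 + 72·a·v + 47·a − 40·v − 15), so (7·m + 7·a + 9·v − 2) is a factor with cofactor 16·m·a − 32·m·v − 12·m − 36·a^2 + 72·a·v + 47·a − 40·v − 15.
The cofactor groups again: 16·m·a − 32·m·v − 12·m − 36·a^2 + 72·a·v + 47·a − 40·v − 15 = 4·m·(4·a − 8·v − 3) + (−9·a + 5)·(4·a − 8·v − 3); both groups contain (4·a − 8·v − 3), giving (4·m − 9·a + 5)·(4·a − 8·v − 3).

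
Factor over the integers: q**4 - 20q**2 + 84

Substitute u = q**2 to get a quadratic in u, then factor.
q**2 - 14 is irreducible over ℤ (14 is not a perfect square).
q**2 - 6 is irreducible over ℤ (6 is not a perfect square).

(q**2 - 14)(q**2 - 6)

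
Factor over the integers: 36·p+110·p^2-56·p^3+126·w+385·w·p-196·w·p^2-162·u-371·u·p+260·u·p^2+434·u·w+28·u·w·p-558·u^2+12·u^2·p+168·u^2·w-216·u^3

Group: 6·u·(-36·u^2+28·u·w+44·u·p-81·u-28·w·p+63·w-8·p^2+18·p) + (7·p+2)·(-36·u^2+28·u·w+44·u·p-81·u-28·w·p+63·w-8·p^2+18·p); both groups contain (-36·u^2+28·u·w+44·u·p-81·u-28·w·p+63·w-8·p^2+18·p), so (6·u+7·p+2) is a factor with cofactor -36·u^2+28·u·w+44·u·p-81·u-28·w·p+63·w-8·p^2+18·p.
The cofactor groups again: -36·u^2+28·u·w+44·u·p-81·u-28·w·p+63·w-8·p^2+18·p = -4·u·(9·u-7·w-2·p) + (4·p-9)·(9·u-7·w-2·p); both groups contain (9·u-7·w-2·p), giving -(4·u-4·p+9)·(9·u-7·w-2·p).

-(9·u-7·w-2·p)·(4·u-4·p+9)·(6·u+7·p+2)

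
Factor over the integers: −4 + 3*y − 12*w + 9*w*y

Group as (9*w*y − 12*w) + (3*y − 4) = 3*w*(3*y − 4) + (3*y − 4).
Both groups share the factor (3*y − 4).

(3*w + 1)*(3*y − 4)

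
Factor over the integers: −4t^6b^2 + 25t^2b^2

−b^2t^2(2t^2 + 5)(2t^2 − 5)

Every term has a factor of t^2b^2; factoring it out leaves −4t^4 + 25.
Recognize a difference of squares with the parts 5 and 2t^2.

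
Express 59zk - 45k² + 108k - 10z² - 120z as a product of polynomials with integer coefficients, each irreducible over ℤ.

-(z - 5k + 12)(10z - 9k)

Group: -z(10z - 9k) + (5k - 12)(10z - 9k); both groups contain (10z - 9k).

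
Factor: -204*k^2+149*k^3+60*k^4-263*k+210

Trying the rational-root candidates, k = 5/4 is a root, so (4*k-5) is a factor; dividing leaves 15*k^3+56*k^2+19*k-42.
Continuing, k = -3 is a root, so (k+3) is a factor; dividing leaves 15*k^2+11*k-14.
The remaining quadratic factors as (5*k+7)(3*k-2).

(3*k-2)*(4*k-5)*(5*k+7)*(k+3)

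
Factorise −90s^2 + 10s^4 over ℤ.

Factor out 10s^2, leaving s^2 − 9, which is a difference of two squares.

10s^2(s + 3)(s − 3)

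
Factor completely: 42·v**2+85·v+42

Need a pair with product 42·42 = 1764 and sum 85: that's 36 and 49.
Split the middle term: 42·v**2+36·v + 49·v+42 = 6·v·(7·v+6) + 7·(7·v+6).

(6·v+7)·(7·v+6)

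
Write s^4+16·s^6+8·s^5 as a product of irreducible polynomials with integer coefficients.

s^4·(4·s+1)^2

Pull out the common factor s^4, leaving 16·s^2+8·s+1.
Recognize a perfect-square trinomial with the parts 1 and 4·s.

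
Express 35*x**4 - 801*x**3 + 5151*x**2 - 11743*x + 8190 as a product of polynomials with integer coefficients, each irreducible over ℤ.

(5*x - 13)*(7*x - 9)*(x - 14)*(x - 5)

By the rational root theorem, x = 5 is a root, so (x - 5) is a factor; dividing leaves 35*x**3 - 626*x**2 + 2021*x - 1638.
Then x = 14 is a root, so (x - 14) divides it; the quotient is 35*x**2 - 136*x + 117.
The remaining quadratic factors as (7*x - 9)(5*x - 13).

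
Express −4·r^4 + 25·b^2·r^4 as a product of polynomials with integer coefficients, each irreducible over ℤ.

Factor out r^4 first: what remains is 25·b^2 − 4.
Recognize a difference of squares with the parts 5·b and 2.

r^4·(5·b + 2)·(5·b − 2)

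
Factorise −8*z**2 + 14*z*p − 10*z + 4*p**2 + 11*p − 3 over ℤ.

−(2*z − 4*p + 1)*(4*z + p + 3)

Group: −4*z*(2*z − 4*p + 1) + (−p − 3)*(2*z − 4*p + 1); both groups contain (2*z − 4*p + 1).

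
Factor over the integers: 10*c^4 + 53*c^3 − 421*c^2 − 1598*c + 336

Testing divisors of the constant over divisors of the leading coefficient, c = 6 is a root, so (c − 6) is a factor; dividing leaves 10*c^3 + 113*c^2 + 257*c − 56.
Next, c = −8 is a root, so (c + 8) is a factor; dividing leaves 10*c^2 + 33*c − 7.
The remaining quadratic factors as (2*c + 7)(5*c − 1).

(2*c + 7)*(5*c − 1)*(c + 8)*(c − 6)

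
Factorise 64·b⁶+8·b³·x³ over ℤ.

8·b³·(2·b+x)·(4·b²-2·b·x+x²)

Factor out 8·b³ first: what remains is 8·b³+x³.
Recognize a sum of cubes with the parts 2·b and x.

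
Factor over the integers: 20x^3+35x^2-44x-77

(4x+7)(5x^2-11)

Group as (20x^3-44x) + (35x^2-77) = 4x(5x^2-11) + 7(5x^2-11).
Both groups share the factor (5x^2-11).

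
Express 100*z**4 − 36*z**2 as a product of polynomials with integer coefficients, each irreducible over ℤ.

4*z**2*(5*z + 3)*(5*z − 3)

Pull out the common factor 4*z**2; 25*z**2 − 9 is a difference of squares.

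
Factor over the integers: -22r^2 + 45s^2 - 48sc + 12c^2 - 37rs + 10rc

Group: -11r(2r + 5s - 2c) + (9s - 6c)(2r + 5s - 2c); both groups contain (2r + 5s - 2c).

-(2r + 5s - 2c)(11r - 9s + 6c)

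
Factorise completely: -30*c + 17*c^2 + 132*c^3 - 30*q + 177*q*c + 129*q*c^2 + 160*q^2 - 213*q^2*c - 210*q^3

-(14*q - 11*c - 6)*(15*q + 12*c - 5)*(q + c)

Group: 14*q*(-15*q^2 - 27*q*c + 5*q - 12*c^2 + 5*c) + (-11*c - 6)*(-15*q^2 - 27*q*c + 5*q - 12*c^2 + 5*c); both groups contain (-15*q^2 - 27*q*c + 5*q - 12*c^2 + 5*c), so (14*q - 11*c - 6) is a factor with cofactor -15*q^2 - 27*q*c + 5*q - 12*c^2 + 5*c.
The cofactor groups again: -15*q^2 - 27*q*c + 5*q - 12*c^2 + 5*c = -15*q*(q + c) + (-12*c + 5)*(q + c); both groups contain (q + c), giving -(15*q + 12*c - 5)*(q + c).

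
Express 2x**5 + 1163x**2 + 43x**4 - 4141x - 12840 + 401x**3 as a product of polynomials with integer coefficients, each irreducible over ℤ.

(2x + 5)(x + 8)(x - 3)(x**2 + 14x + 107)

Trying the rational-root candidates, x = 3 is a root, so (x - 3) is a factor; dividing leaves 2x**4 + 49x**3 + 548x**2 + 2807x + 4280.
Then x = -5/2 is a root, so (2x + 5) divides it; the quotient is x**3 + 22x**2 + 219x + 856.
Next, x = -8 is a root, so (x + 8) is a factor; dividing leaves x**2 + 14x + 107.
The quadratic x**2 + 14x + 107 has discriminant -232 < 0 and is irreducible over ℤ.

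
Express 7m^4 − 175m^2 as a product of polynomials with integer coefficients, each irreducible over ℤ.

Pull out the common factor 7m^2; m^2 − 25 is a difference of squares.

7m^2(m + 5)(m − 5)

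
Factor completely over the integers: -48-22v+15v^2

Need a pair with product 15·(-48) = -720 and sum -22: that's 18 and -40.
Split the middle term: 15v^2+18v - 40v-48 = 3v(5v+6) - 8(5v+6).

(3v-8)(5v+6)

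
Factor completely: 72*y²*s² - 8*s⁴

8*s²*(3*y - s)*(3*y + s)

Pull out the common factor 8*s²; 9*y² - s² is a difference of squares.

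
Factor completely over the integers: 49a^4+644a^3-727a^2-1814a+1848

Among the possible rational roots, a = -14 is a root, giving the factor (a+14) and quotient 49a^3-42a^2-139a+132.
Then a = 1 is a root, so (a-1) divides it; the quotient is 49a^2+7a-132.
The remaining quadratic factors as (7a+12)(7a-11).

(7a+12)(7a-11)(a+14)(a-1)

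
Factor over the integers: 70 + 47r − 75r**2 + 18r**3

(2r − 5)(3r + 2)(3r − 7)

Trying the rational-root candidates, r = 5/2 is a root, so (2r − 5) is a factor; dividing leaves 9r**2 − 15r − 14.
The remaining quadratic factors as (3r + 2)(3r − 7).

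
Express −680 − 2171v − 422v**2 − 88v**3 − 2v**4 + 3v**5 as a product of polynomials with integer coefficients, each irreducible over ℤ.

By the rational root theorem, v = −5 is a root, giving the factor (v + 5) and quotient 3v**4 − 17v**3 − 3v**2 − 407v − 136.
Continuing, v = −1/3 is a root, so (3v + 1) divides it; the quotient is v**3 − 6v**2 + v − 136.
Continuing, v = 8 is a root, so (v − 8) divides it; the quotient is v**2 + 2v + 17.
The quadratic v**2 + 2v + 17 has discriminant −64 < 0 and is irreducible over ℤ.

(3v + 1)(v + 5)(v − 8)(v**2 + 2v + 17)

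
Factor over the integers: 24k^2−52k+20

4(2k−1)(3k−5)

Pull out the common factor 4, then factor the remaining trinomial.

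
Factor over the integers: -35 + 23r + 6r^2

(6r - 7)(r + 5)

Need a pair with product 6·(-35) = -210 and sum 23: that's 30 and -7.
Split the middle term: 6r^2 + 30r - 7r - 35 = 6r(r + 5) - 7(r + 5).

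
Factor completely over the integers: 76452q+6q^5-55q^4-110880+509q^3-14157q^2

Testing divisors of the constant over divisors of the leading coefficient, q = 8/3 is a root, so (3q-8) divides it; the quotient is 2q^4-13q^3+135q^2-4359q+13860.
Continuing, q = 12 is a root, giving the factor (q-12) and quotient 2q^3+11q^2+267q-1155.
Next, q = 7/2 is a root, so (2q-7) divides it; the quotient is q^2+9q+165.
The quadratic q^2+9q+165 has discriminant -579 < 0 and is irreducible over ℤ.

(2q-7)(3q-8)(q-12)(q^2+9q+165)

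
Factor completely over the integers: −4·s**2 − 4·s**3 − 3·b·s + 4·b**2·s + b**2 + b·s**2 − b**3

Group: b·(−b**2 + 3·b·s + 4·s**2) + (−s − 1)·(−b**2 + 3·b·s + 4·s**2); both groups contain (−b**2 + 3·b·s + 4·s**2), so (b − s − 1) is a factor with cofactor −b**2 + 3·b·s + 4·s**2.
The cofactor groups again: −b**2 + 3·b·s + 4·s**2 = −b·(b − 4·s) − s·(b − 4·s); both groups contain (b − 4·s), giving −(b + s)·(b − 4·s).

−(b + s)·(b − 4·s)·(b − s − 1)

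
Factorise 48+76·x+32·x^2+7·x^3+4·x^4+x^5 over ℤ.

By the rational root theorem, x = -2 is a root, so (x+2) is a factor; dividing leaves x^4+2·x^3+3·x^2+26·x+24.
Next, x = -3 is a root, giving the factor (x+3) and quotient x^3-x^2+6·x+8.
Continuing, x = -1 is a root, so (x+1) is a factor; dividing leaves x^2-2·x+8.
The quadratic x^2-2·x+8 has discriminant -28 < 0 and is irreducible over ℤ.

(x+1)·(x+2)·(x+3)·(x^2-2·x+8)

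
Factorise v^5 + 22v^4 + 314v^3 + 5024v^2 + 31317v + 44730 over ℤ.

(v + 15)(v + 2)(v + 7)(v^2 - 2v + 213)

Testing divisors of the constant over divisors of the leading coefficient, v = -2 is a root, giving the factor (v + 2) and quotient v^4 + 20v^3 + 274v^2 + 4476v + 22365.
Continuing, v = -15 is a root, giving the factor (v + 15) and quotient v^3 + 5v^2 + 199v + 1491.
Then v = -7 is a root, giving the factor (v + 7) and quotient v^2 - 2v + 213.
The quadratic v^2 - 2v + 213 has discriminant -848 < 0 and is irreducible over ℤ.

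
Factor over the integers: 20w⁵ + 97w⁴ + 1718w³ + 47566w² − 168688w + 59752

Trying the rational-root candidates, w = −14 is a root, giving the factor (w + 14) and quotient 20w⁴ − 183w³ + 4280w² − 12354w + 4268.
Next, w = 2/5 is a root, so (5w − 2) divides it; the quotient is 4w³ − 35w² + 842w − 2134.
Continuing, w = 11/4 is a root, giving the factor (4w − 11) and quotient w² − 6w + 194.
The quadratic w² − 6w + 194 has discriminant −740 < 0 and is irreducible over ℤ.

(4w − 11)(5w − 2)(w + 14)(w² − 6w + 194)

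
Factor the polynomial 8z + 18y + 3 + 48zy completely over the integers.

(6y + 1)(8z + 3)

Group as (48zy + 8z) + (18y + 3) = 8z(6y + 1) + 3(6y + 1).
Both groups share the factor (6y + 1).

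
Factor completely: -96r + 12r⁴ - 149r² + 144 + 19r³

Testing divisors of the constant over divisors of the leading coefficient, r = 3 is a root, giving the factor (r - 3) and quotient 12r³ + 55r² + 16r - 48.
Next, r = -4/3 is a root, giving the factor (3r + 4) and quotient 4r² + 13r - 12.
The remaining quadratic factors as (r + 4)(4r - 3).

(3r + 4)(4r - 3)(r + 4)(r - 3)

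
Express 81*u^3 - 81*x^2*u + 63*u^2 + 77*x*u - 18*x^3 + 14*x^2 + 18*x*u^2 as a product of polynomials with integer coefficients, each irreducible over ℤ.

-(9*x - 9*u - 7)*(2*x + 9*u)*(x + u)

Group: 2*x*(-9*x^2 + 7*x + 9*u^2 + 7*u) + 9*u*(-9*x^2 + 7*x + 9*u^2 + 7*u); both groups contain (-9*x^2 + 7*x + 9*u^2 + 7*u), so (2*x + 9*u) is a factor with cofactor -9*x^2 + 7*x + 9*u^2 + 7*u.
The cofactor groups again: -9*x^2 + 7*x + 9*u^2 + 7*u = -9*x*(x + u) + (9*u + 7)*(x + u); both groups contain (x + u), giving -(9*x - 9*u - 7)*(x + u).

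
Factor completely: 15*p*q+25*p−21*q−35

(3*q+5)*(5*p−7)

Group as (15*p*q+25*p) + (−21*q−35) = 5*p*(3*q+5) − 7*(3*q+5).
Both groups share the factor (3*q+5).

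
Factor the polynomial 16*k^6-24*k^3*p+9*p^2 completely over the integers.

(4*k^3-3*p)^2

Recognize a perfect-square trinomial with the parts 3*p and 4*k^3.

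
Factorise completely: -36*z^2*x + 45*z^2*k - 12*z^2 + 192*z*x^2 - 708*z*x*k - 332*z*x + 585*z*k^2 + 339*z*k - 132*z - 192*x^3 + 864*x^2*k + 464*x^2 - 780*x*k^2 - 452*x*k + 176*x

-(12*x - 15*k + 4)*(3*z - 4*x)*(z - 4*x + 13*k + 11)

Group: z*(-36*z*x + 45*z*k - 12*z + 48*x^2 - 60*x*k + 16*x) + (-4*x + 13*k + 11)*(-36*z*x + 45*z*k - 12*z + 48*x^2 - 60*x*k + 16*x); both groups contain (-36*z*x + 45*z*k - 12*z + 48*x^2 - 60*x*k + 16*x), so (z - 4*x + 13*k + 11) is a factor with cofactor -36*z*x + 45*z*k - 12*z + 48*x^2 - 60*x*k + 16*x.
The cofactor groups again: -36*z*x + 45*z*k - 12*z + 48*x^2 - 60*x*k + 16*x = -12*x*(3*z - 4*x) + (15*k - 4)*(3*z - 4*x); both groups contain (3*z - 4*x), giving -(12*x - 15*k + 4)*(3*z - 4*x).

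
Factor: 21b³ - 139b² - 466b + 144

(3b + 8)(7b - 2)(b - 9)

By the rational root theorem, b = 9 is a root, so (b - 9) divides it; the quotient is 21b² + 50b - 16.
The remaining quadratic factors as (3b + 8)(7b - 2).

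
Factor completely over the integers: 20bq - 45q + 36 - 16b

(4b - 9)(5q - 4)

Group as (20bq - 16b) + (-45q + 36) = 4b(5q - 4) - 9(5q - 4).
Both groups share the factor (5q - 4).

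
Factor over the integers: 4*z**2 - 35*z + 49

(4*z - 7)*(z - 7)

Need a pair with product 4·49 = 196 and sum -35: that's -7 and -28.
Split the middle term: 4*z**2 - 7*z - 28*z + 49 = z*(4*z - 7) - 7*(4*z - 7).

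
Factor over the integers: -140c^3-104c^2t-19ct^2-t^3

-(10c+t)(2c+t)(7c+t)

Group: 10c(-14c^2-9ct-t^2) + t(-14c^2-9ct-t^2); both groups contain (-14c^2-9ct-t^2), so (10c+t) is a factor with cofactor -14c^2-9ct-t^2.
The cofactor groups again: -14c^2-9ct-t^2 = -2c(7c+t) - t(7c+t); both groups contain (7c+t), giving -(2c+t)(7c+t).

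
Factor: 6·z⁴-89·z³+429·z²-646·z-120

Trying the rational-root candidates, z = 6 is a root, giving the factor (z-6) and quotient 6·z³-53·z²+111·z+20.
Next, z = 5 is a root, so (z-5) is a factor; dividing leaves 6·z²-23·z-4.
The remaining quadratic factors as (6·z+1)(z-4).

(6·z+1)·(z-4)·(z-5)·(z-6)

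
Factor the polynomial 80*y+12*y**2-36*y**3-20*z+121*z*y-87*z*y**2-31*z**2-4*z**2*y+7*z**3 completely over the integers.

(z-4*y)*(7*z+3*y+4)*(z+3*y-5)

Group: 7*z*(z**2-z*y-5*z-12*y**2+20*y) + (3*y+4)*(z**2-z*y-5*z-12*y**2+20*y); both groups contain (z**2-z*y-5*z-12*y**2+20*y), so (7*z+3*y+4) is a factor with cofactor z**2-z*y-5*z-12*y**2+20*y.
The cofactor groups again: z**2-z*y-5*z-12*y**2+20*y = z*(z+3*y-5) - 4*y*(z+3*y-5); both groups contain (z+3*y-5), giving (z-4*y)*(z+3*y-5).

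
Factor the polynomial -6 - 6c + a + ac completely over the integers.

Group as (ac + a) + (-6c - 6) = a(c + 1) - 6(c + 1).
Both groups share the factor (c + 1).

(a - 6)(c + 1)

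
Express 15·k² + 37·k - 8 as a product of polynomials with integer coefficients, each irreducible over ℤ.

Need a pair with product 15·(-8) = -120 and sum 37: that's 40 and -3.
Split the middle term: 15·k² + 40·k - 3·k - 8 = 5·k·(3·k + 8) - (3·k + 8).

(3·k + 8)·(5·k - 1)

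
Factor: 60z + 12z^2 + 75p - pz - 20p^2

Group: -4p(5p + 4z) + (3z + 15)(5p + 4z); both groups contain (5p + 4z).

-(4p - 3z - 15)(5p + 4z)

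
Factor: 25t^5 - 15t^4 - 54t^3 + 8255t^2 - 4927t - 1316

(5t + 1)(5t - 4)(t + 7)(t^2 - 7t + 47)

Testing divisors of the constant over divisors of the leading coefficient, t = 4/5 is a root, so (5t - 4) divides it; the quotient is 5t^4 + t^3 - 10t^2 + 1643t + 329.
Next, t = -7 is a root, so (t + 7) divides it; the quotient is 5t^3 - 34t^2 + 228t + 47.
Continuing, t = -1/5 is a root, giving the factor (5t + 1) and quotient t^2 - 7t + 47.
The quadratic t^2 - 7t + 47 has discriminant -139 < 0 and is irreducible over ℤ.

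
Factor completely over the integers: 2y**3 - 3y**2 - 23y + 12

(2y - 1)(y + 3)(y - 4)

Testing divisors of the constant over divisors of the leading coefficient, y = 4 is a root, so (y - 4) is a factor; dividing leaves 2y**2 + 5y - 3.
The remaining quadratic factors as (2y - 1)(y + 3).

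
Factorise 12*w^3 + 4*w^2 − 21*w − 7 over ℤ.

(3*w + 1)*(4*w^2 − 7)

Group as (12*w^3 − 21*w) + (4*w^2 − 7) = 3*w*(4*w^2 − 7) + (4*w^2 − 7).
Both groups share the factor (4*w^2 − 7).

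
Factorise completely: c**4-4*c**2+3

(c+1)*(c-1)*(c**2-3)

Substitute u = c**2 to get a quadratic in u, then factor.
c**2-3 is irreducible over ℤ (3 is not a perfect square).
c**2-1 is a difference of squares.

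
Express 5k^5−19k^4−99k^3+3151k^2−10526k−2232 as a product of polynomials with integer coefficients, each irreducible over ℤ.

By the rational root theorem, k = −9 is a root, so (k+9) is a factor; dividing leaves 5k^4−64k^3+477k^2−1142k−248.
Next, k = 4 is a root, so (k−4) divides it; the quotient is 5k^3−44k^2+301k+62.
Then k = −1/5 is a root, so (5k+1) is a factor; dividing leaves k^2−9k+62.
The quadratic k^2−9k+62 has discriminant −167 < 0 and is irreducible over ℤ.

(5k+1)(k+9)(k−4)(k^2−9k+62)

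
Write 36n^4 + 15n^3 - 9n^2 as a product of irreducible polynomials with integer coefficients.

3n^2(3n - 1)(4n + 3)

Pull out the common factor 3n^2, then factor the remaining trinomial.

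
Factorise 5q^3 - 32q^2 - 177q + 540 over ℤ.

Testing divisors of the constant over divisors of the leading coefficient, q = -5 is a root, giving the factor (q + 5) and quotient 5q^2 - 57q + 108.
The remaining quadratic factors as (q - 9)(5q - 12).

(5q - 12)(q + 5)(q - 9)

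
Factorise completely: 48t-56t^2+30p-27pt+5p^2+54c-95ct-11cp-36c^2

Group: -9c(4c-p+7t-6) + (-5p-8t)(4c-p+7t-6); both groups contain (4c-p+7t-6).

-(4c-p+7t-6)(9c+5p+8t)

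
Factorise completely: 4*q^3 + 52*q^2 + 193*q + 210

(2*q + 15)*(2*q + 7)*(q + 2)

Trying the rational-root candidates, q = -7/2 is a root, so (2*q + 7) is a factor; dividing leaves 2*q^2 + 19*q + 30.
The remaining quadratic factors as (2*q + 15)(q + 2).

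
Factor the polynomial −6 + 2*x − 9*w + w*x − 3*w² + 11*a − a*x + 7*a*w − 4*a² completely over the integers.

−(4*a − 3*w + x − 3)*(a − w − 2)

Group: −4*a*(a − w − 2) + (3*w − x + 3)*(a − w − 2); both groups contain (a − w − 2).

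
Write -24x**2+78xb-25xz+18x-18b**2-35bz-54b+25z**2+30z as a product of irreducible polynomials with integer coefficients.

-(8x-2b-5z-6)(3x-9b+5z)

Group: -8x(3x-9b+5z) + (2b+5z+6)(3x-9b+5z); both groups contain (3x-9b+5z).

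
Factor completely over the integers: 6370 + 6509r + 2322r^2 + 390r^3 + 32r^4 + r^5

(r + 13)(r + 2)(r + 5)(r^2 + 12r + 49)

Testing divisors of the constant over divisors of the leading coefficient, r = -5 is a root, so (r + 5) is a factor; dividing leaves r^4 + 27r^3 + 255r^2 + 1047r + 1274.
Then r = -13 is a root, giving the factor (r + 13) and quotient r^3 + 14r^2 + 73r + 98.
Next, r = -2 is a root, giving the factor (r + 2) and quotient r^2 + 12r + 49.
The quadratic r^2 + 12r + 49 has discriminant -52 < 0 and is irreducible over ℤ.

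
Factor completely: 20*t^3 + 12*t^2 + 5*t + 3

(5*t + 3)*(4*t^2 + 1)

Group as (20*t^3 + 5*t) + (12*t^2 + 3) = 5*t*(4*t^2 + 1) + 3*(4*t^2 + 1).
Both groups share the factor (4*t^2 + 1).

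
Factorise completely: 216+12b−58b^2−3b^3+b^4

(b+2)(b+6)(b−2)(b−9)

Trying the rational-root candidates, b = −6 is a root, so (b+6) divides it; the quotient is b^3−9b^2−4b+36.
Then b = −2 is a root, so (b+2) is a factor; dividing leaves b^2−11b+18.
The remaining quadratic factors as (b−9)(b−2).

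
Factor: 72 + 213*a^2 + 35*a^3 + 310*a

(5*a + 9)*(7*a + 2)*(a + 4)

By the rational root theorem, a = −9/5 is a root, so (5*a + 9) divides it; the quotient is 7*a^2 + 30*a + 8.
The remaining quadratic factors as (7*a + 2)(a + 4).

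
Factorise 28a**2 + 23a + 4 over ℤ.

Need a pair with product 28·4 = 112 and sum 23: that's 16 and 7.
Split the middle term: 28a**2 + 16a + 7a + 4 = 4a(7a + 4) + (7a + 4).

(4a + 1)(7a + 4)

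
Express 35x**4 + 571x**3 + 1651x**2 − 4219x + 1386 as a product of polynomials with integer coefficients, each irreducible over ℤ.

Testing divisors of the constant over divisors of the leading coefficient, x = −7 is a root, giving the factor (x + 7) and quotient 35x**3 + 326x**2 − 631x + 198.
Next, x = 9/7 is a root, giving the factor (7x − 9) and quotient 5x**2 + 53x − 22.
The remaining quadratic factors as (x + 11)(5x − 2).

(5x − 2)(7x − 9)(x + 11)(x + 7)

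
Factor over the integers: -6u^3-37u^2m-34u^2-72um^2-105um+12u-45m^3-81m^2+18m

Group: 3u(-2u^2-9um-12u-9m^2-18m) + (5m-1)(-2u^2-9um-12u-9m^2-18m); both groups contain (-2u^2-9um-12u-9m^2-18m), so (3u+5m-1) is a factor with cofactor -2u^2-9um-12u-9m^2-18m.
The cofactor groups again: -2u^2-9um-12u-9m^2-18m = -2u(u+3m+6) - 3m(u+3m+6); both groups contain (u+3m+6), giving -(2u+3m)(u+3m+6).

-(2u+3m)(u+3m+6)(3u+5m-1)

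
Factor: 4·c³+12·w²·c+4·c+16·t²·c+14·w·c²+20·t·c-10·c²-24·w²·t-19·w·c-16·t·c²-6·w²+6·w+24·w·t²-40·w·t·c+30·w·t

-(4·t-2·c+1)·(3·w+2·c)·(2·w-2·t+c-2)

Group: 3·w·(-8·w·t+4·w·c-2·w+8·t²-8·t·c+10·t+2·c²-5·c+2) + 2·c·(-8·w·t+4·w·c-2·w+8·t²-8·t·c+10·t+2·c²-5·c+2); both groups contain (-8·w·t+4·w·c-2·w+8·t²-8·t·c+10·t+2·c²-5·c+2), so (3·w+2·c) is a factor with cofactor -8·w·t+4·w·c-2·w+8·t²-8·t·c+10·t+2·c²-5·c+2.
The cofactor groups again: -8·w·t+4·w·c-2·w+8·t²-8·t·c+10·t+2·c²-5·c+2 = -2·w·(4·t-2·c+1) + (2·t-c+2)·(4·t-2·c+1); both groups contain (4·t-2·c+1), giving -(2·w-2·t+c-2)·(4·t-2·c+1).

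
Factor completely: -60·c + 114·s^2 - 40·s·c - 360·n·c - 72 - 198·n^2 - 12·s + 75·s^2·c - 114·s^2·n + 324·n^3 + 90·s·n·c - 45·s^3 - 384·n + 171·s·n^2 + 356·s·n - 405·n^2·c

Group: 3·s·(-15·s^2 - 18·s·n + 8·s + 81·n^2 + 72·n + 12) + (4·n - 5·c - 6)·(-15·s^2 - 18·s·n + 8·s + 81·n^2 + 72·n + 12); both groups contain (-15·s^2 - 18·s·n + 8·s + 81·n^2 + 72·n + 12), so (3·s + 4·n - 5·c - 6) is a factor with cofactor -15·s^2 - 18·s·n + 8·s + 81·n^2 + 72·n + 12.
The cofactor groups again: -15·s^2 - 18·s·n + 8·s + 81·n^2 + 72·n + 12 = -3·s·(5·s - 9·n - 6) + (-9·n - 2)·(5·s - 9·n - 6); both groups contain (5·s - 9·n - 6), giving -(3·s + 9·n + 2)·(5·s - 9·n - 6).

-(3·s + 4·n - 5·c - 6)·(5·s - 9·n - 6)·(3·s + 9·n + 2)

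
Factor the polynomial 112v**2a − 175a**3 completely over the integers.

7a(4v − 5a)(4v + 5a)

Pull out the common factor 7a; 16v**2 − 25a**2 is a difference of squares.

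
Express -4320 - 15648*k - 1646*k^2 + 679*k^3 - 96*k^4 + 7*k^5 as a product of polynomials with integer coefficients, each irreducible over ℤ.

Trying the rational-root candidates, k = -3 is a root, so (k + 3) is a factor; dividing leaves 7*k^4 - 117*k^3 + 1030*k^2 - 4736*k - 1440.
Continuing, k = -2/7 is a root, so (7*k + 2) divides it; the quotient is k^3 - 17*k^2 + 152*k - 720.
Then k = 9 is a root, so (k - 9) is a factor; dividing leaves k^2 - 8*k + 80.
The quadratic k^2 - 8*k + 80 has discriminant -256 < 0 and is irreducible over ℤ.

(7*k + 2)*(k + 3)*(k - 9)*(k^2 - 8*k + 80)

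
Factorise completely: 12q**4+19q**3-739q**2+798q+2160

(3q-8)(4q+5)(q+9)(q-6)

Testing divisors of the constant over divisors of the leading coefficient, q = 8/3 is a root, giving the factor (3q-8) and quotient 4q**3+17q**2-201q-270.
Continuing, q = -9 is a root, giving the factor (q+9) and quotient 4q**2-19q-30.
The remaining quadratic factors as (q-6)(4q+5).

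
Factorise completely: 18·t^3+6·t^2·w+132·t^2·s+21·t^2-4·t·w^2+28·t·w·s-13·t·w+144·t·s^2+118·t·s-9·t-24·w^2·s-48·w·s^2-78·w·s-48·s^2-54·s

Group: 3·t·(6·t^2+4·t·w+44·t·s+9·t+24·w·s+48·s^2+54·s) + (-w-1)·(6·t^2+4·t·w+44·t·s+9·t+24·w·s+48·s^2+54·s); both groups contain (6·t^2+4·t·w+44·t·s+9·t+24·w·s+48·s^2+54·s), so (3·t-w-1) is a factor with cofactor 6·t^2+4·t·w+44·t·s+9·t+24·w·s+48·s^2+54·s.
The cofactor groups again: 6·t^2+4·t·w+44·t·s+9·t+24·w·s+48·s^2+54·s = t·(6·t+4·w+8·s+9) + 6·s·(6·t+4·w+8·s+9); both groups contain (6·t+4·w+8·s+9), giving (t+6·s)·(6·t+4·w+8·s+9).

(3·t-w-1)·(t+6·s)·(6·t+4·w+8·s+9)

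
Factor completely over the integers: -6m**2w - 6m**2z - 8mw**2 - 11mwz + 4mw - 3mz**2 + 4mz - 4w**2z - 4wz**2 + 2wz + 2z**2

-(2m + z)(3m + 4w - 2)(w + z)

Group: 3m(-2mw - 2mz - wz - z**2) + (4w - 2)(-2mw - 2mz - wz - z**2); both groups contain (-2mw - 2mz - wz - z**2), so (3m + 4w - 2) is a factor with cofactor -2mw - 2mz - wz - z**2.
The cofactor groups again: -2mw - 2mz - wz - z**2 = -2m(w + z) - z(w + z); both groups contain (w + z), giving -(2m + z)(w + z).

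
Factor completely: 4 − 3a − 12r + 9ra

Group as (9ra − 12r) + (−3a + 4) = 3r(3a − 4) − (3a − 4).
Both groups share the factor (3a − 4).

(3a − 4)(3r − 1)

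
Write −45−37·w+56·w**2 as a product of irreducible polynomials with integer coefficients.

Need a pair with product 56·(−45) = −2520 and sum −37: that's 35 and −72.
Split the middle term: 56·w**2+35·w − 72·w−45 = 7·w·(8·w+5) − 9·(8·w+5).

(7·w−9)·(8·w+5)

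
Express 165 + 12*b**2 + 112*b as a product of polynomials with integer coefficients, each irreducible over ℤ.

(2*b + 15)*(6*b + 11)

Need a pair with product 12·165 = 1980 and sum 112: that's 90 and 22.
Split the middle term: 12*b**2 + 90*b + 22*b + 165 = 6*b*(2*b + 15) + 11*(2*b + 15).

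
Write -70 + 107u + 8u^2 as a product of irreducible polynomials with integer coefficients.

Need a pair with product 8·(-70) = -560 and sum 107: that's 112 and -5.
Split the middle term: 8u^2 + 112u - 5u - 70 = 8u(u + 14) - 5(u + 14).

(8u - 5)(u + 14)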